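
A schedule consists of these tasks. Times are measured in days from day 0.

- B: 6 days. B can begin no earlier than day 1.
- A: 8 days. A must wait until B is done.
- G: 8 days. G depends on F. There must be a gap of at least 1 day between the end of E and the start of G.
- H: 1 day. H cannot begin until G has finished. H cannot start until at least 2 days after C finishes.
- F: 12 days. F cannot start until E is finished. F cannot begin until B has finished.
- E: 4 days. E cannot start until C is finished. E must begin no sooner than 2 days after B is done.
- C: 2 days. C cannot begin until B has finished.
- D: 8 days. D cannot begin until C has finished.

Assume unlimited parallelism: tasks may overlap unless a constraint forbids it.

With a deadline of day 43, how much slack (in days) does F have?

After its own release at day 1, B can start at day 1 and finishes at day 7.
C cannot begin until B (finishes day 7). It runs from day 7 to 7 + 2 = day 9.
E needs all of C (finishes day 9); B (finishes day 7, plus 2-day gap → day 9). That puts its earliest start at day 9; it finishes at 9 + 4 = day 13.
F cannot start until E (finishes day 13); B (finishes day 7). The controlling bound is day 13, so F finishes at 13 + 12 = day 25.

Working backward from the deadline:
H must finish by day 43; it takes 1 day, so it must start by 43 − 1 = day 42.
G must finish before H (must start by day 42). With an 8-day duration, G must start by 42 − 8 = day 34.
F feeds into G (must start by day 34); so F must finish by day 34 and therefore start by day 22.
So F can start as early as day 13 and as late as day 22, giving 22 − 13 = 9 days of slack.

9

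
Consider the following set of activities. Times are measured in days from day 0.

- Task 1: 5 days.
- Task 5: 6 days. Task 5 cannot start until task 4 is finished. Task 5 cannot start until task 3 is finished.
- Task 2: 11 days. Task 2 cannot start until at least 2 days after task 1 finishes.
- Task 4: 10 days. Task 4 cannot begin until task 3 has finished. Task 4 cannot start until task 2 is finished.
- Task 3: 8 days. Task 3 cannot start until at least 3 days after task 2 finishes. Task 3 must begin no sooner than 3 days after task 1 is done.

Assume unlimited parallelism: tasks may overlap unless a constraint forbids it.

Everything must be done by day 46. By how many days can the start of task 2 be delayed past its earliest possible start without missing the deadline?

Task 1 has no prerequisites, so it starts at day 0 and finishes at day 5.
Task 2 cannot begin until task 1 (finishes day 5, plus 2-day gap → day 7). It runs from day 7 to 7 + 11 = day 18.

Working backward from the deadline:
Task 5 must finish by day 46; it takes 6 days, so it must start by 46 − 6 = day 40.
Task 4 feeds into task 5 (must start by day 40); so task 4 must finish by day 40 and therefore start by day 30.
For task 3: task 4 (must start by day 30); task 5 (must start by day 40). The most restrictive is day 30; with an 8-day duration, task 3 must start by day 22.
Task 2 feeds task 3 (must start by day 22, minus 3-day gap → day 19); task 4 (must start by day 30). Taking the minimum, task 2 must finish by day 19 and start by 19 − 11 = day 8.
So task 2 can start as early as day 7 and as late as day 8, giving 8 − 7 = 1 day of slack.

1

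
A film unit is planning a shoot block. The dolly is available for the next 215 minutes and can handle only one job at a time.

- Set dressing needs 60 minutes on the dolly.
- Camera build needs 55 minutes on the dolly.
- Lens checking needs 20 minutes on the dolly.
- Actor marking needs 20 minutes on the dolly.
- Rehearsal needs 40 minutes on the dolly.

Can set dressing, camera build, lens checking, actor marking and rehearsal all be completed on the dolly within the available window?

Running back to back, the jobs need 60 + 55 + 20 + 20 + 40 = 195 minutes on the dolly.
Since 195 ≤ 215, they fit within the window.

Yes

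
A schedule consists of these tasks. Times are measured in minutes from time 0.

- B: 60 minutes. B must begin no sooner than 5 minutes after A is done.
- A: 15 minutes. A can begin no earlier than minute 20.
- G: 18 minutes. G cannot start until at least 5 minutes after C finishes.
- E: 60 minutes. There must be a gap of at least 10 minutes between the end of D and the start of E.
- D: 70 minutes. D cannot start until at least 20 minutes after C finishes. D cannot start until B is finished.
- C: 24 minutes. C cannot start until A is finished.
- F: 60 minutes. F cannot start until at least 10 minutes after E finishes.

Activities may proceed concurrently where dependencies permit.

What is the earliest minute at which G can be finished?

After its own release at minute 20, A can start at minute 20 and finishes at minute 35.
C waits on A (finishes minute 35), so it starts at minute 35 and finishes at 35 + 24 = minute 59.
G waits on C (finishes minute 59, plus 5-minute gap → minute 64), so it starts at minute 64 and finishes at 64 + 18 = minute 82.

82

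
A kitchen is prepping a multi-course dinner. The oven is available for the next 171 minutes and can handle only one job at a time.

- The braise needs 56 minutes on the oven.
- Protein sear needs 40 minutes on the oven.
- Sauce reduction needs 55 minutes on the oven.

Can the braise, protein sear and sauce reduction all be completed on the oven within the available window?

Running back to back, the jobs need 56 + 40 + 55 = 151 minutes on the oven.
Since 151 ≤ 171, they fit within the window.

Yes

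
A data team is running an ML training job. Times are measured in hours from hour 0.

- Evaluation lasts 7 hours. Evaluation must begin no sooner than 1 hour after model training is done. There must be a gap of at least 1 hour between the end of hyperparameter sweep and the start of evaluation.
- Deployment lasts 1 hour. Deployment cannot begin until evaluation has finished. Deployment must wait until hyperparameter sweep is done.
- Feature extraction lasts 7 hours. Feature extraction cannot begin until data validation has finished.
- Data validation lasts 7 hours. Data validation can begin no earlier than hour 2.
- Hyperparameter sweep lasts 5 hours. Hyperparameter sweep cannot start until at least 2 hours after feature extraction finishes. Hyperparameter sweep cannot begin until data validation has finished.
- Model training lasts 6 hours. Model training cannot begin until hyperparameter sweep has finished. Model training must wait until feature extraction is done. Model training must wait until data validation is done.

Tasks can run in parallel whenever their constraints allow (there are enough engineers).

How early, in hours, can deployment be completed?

38

Data validation waits on its own release at hour 2, so it starts at hour 2 and finishes at 2 + 7 = hour 9.
Feature extraction waits on data validation (finishes hour 9), so it starts at hour 9 and finishes at 9 + 7 = hour 16.
Hyperparameter sweep cannot start until feature extraction (finishes hour 16, plus 2-hour gap → hour 18); data validation (finishes hour 9). The controlling bound is hour 18, so hyperparameter sweep finishes at 18 + 5 = hour 23.
Model training has to wait for hyperparameter sweep (finishes hour 23); feature extraction (finishes hour 16); data validation (finishes hour 9). The latest of these is hour 23, so model training runs hour 23 to 23 + 6 = hour 29.
Evaluation needs all of model training (finishes hour 29, plus 1-hour gap → hour 30); hyperparameter sweep (finishes hour 23, plus 1-hour gap → hour 24). That puts its earliest start at hour 30; it finishes at 30 + 7 = hour 37.
Deployment needs all of evaluation (finishes hour 37); hyperparameter sweep (finishes hour 23). That puts its earliest start at hour 37; it finishes at 37 + 1 = hour 38.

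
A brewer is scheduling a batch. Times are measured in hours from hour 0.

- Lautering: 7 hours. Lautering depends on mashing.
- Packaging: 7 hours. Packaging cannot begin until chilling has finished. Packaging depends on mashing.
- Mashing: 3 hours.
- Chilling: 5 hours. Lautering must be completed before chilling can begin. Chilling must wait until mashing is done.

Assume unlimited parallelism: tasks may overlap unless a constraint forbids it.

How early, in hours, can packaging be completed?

Mashing can start immediately at hour 0; it finishes at hour 3.
Lautering waits on mashing (finishes hour 3), so it starts at hour 3 and finishes at 3 + 7 = hour 10.
For chilling: lautering (finishes hour 10); mashing (finishes hour 3). Taking the maximum gives a start of hour 10, and it finishes at 10 + 5 = hour 15.
Packaging cannot start until chilling (finishes hour 15); mashing (finishes hour 3). The controlling bound is hour 15, so packaging finishes at 15 + 7 = hour 22.

22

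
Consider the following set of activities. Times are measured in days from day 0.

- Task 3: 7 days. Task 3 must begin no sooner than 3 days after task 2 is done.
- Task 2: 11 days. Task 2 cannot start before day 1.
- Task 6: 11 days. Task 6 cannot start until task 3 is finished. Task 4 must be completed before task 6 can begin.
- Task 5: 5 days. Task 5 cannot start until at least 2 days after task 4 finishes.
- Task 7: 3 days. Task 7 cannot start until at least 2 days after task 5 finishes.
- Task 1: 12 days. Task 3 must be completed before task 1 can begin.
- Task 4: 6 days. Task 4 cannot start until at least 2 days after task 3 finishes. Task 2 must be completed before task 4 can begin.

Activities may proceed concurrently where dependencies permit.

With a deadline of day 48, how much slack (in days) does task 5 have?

6

After its own release at day 1, task 2 can start at day 1 and finishes at day 12.
Task 3 cannot begin until task 2 (finishes day 12, plus 3-day gap → day 15). It runs from day 15 to 15 + 7 = day 22.
For task 4: task 3 (finishes day 22, plus 2-day gap → day 24); task 2 (finishes day 12). Taking the maximum gives a start of day 24, and it finishes at 24 + 6 = day 30.
Task 5 cannot begin until task 4 (finishes day 30, plus 2-day gap → day 32). It runs from day 32 to 32 + 5 = day 37.

Working backward from the deadline:
Nothing follows task 7; the deadline of day 48 is its only limit. It must start by 48 − 3 = day 45.
Since task 7 (must start by day 45, minus 2-day gap → day 43) depends on it, task 5 must finish by day 43. Backing off its 5-day duration gives a latest start of day 38.
So task 5 can start as early as day 32 and as late as day 38, giving 38 − 32 = 6 days of slack.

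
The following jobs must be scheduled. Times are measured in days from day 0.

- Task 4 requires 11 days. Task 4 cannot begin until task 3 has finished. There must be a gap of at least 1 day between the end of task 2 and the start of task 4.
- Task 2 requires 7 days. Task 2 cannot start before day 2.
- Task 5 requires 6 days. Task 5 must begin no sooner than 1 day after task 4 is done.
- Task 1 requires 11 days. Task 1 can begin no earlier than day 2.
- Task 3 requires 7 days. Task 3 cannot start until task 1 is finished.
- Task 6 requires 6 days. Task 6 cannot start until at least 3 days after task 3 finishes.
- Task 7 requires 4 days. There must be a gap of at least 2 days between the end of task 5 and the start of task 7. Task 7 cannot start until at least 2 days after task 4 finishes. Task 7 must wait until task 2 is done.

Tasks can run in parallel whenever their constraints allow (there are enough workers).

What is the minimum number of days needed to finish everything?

Task 2 cannot begin until its own release at day 2. It runs from day 2 to 2 + 7 = day 9.
Task 1 cannot begin until its own release at day 2. It runs from day 2 to 2 + 11 = day 13.
Task 3 waits on task 1 (finishes day 13), so it starts at day 13 and finishes at 13 + 7 = day 20.
Task 6 waits on task 3 (finishes day 20, plus 3-day gap → day 23), so it starts at day 23 and finishes at 23 + 6 = day 29.
For task 4: task 3 (finishes day 20); task 2 (finishes day 9, plus 1-day gap → day 10). Taking the maximum gives a start of day 20, and it finishes at 20 + 11 = day 31.
Task 5 cannot begin until task 4 (finishes day 31, plus 1-day gap → day 32). It runs from day 32 to 32 + 6 = day 38.
For task 7: task 5 (finishes day 38, plus 2-day gap → day 40); task 4 (finishes day 31, plus 2-day gap → day 33); task 2 (finishes day 9). Taking the maximum gives a start of day 40, and it finishes at 40 + 4 = day 44.
All tasks are finished once the last one completes. Finish times: Task 1 at 13, Task 2 at 9, Task 3 at 20, Task 4 at 31, Task 5 at 38, Task 6 at 29, Task 7 at 44. The latest is day 44.

44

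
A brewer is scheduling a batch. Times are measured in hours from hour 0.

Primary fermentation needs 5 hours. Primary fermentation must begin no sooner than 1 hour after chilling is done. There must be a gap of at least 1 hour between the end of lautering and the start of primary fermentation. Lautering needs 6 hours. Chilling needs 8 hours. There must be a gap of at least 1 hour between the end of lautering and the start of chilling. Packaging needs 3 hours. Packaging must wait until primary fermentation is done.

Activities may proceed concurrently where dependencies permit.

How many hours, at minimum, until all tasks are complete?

24

Lautering has no prerequisites, so it starts at hour 0 and finishes at hour 6.
Chilling cannot begin until lautering (finishes hour 6, plus 1-hour gap → hour 7). It runs from hour 7 to 7 + 8 = hour 15.
Primary fermentation has to wait for chilling (finishes hour 15, plus 1-hour gap → hour 16); lautering (finishes hour 6, plus 1-hour gap → hour 7). The latest of these is hour 16, so primary fermentation runs hour 16 to 16 + 5 = hour 21.
Packaging waits on primary fermentation (finishes hour 21), so it starts at hour 21 and finishes at 21 + 3 = hour 24.
All tasks are finished once the last one completes. Finish times: Lautering at 6, Chilling at 15, Primary fermentation at 21, Packaging at 24. The latest is hour 24.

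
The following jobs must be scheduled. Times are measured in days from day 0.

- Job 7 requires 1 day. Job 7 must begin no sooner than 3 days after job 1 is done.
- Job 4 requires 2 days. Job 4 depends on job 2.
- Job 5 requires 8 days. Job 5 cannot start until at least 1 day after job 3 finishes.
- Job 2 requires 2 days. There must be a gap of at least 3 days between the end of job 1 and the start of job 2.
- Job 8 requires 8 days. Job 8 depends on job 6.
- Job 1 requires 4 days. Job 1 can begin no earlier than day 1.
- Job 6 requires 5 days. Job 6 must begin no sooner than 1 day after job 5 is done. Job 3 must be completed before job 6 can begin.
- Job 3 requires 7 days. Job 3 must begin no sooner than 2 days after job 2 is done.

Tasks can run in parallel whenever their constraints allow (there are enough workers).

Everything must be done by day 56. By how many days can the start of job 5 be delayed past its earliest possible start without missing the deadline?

14

After its own release at day 1, job 1 can start at day 1 and finishes at day 5.
Job 2 cannot begin until job 1 (finishes day 5, plus 3-day gap → day 8). It runs from day 8 to 8 + 2 = day 10.
Job 3 cannot begin until job 2 (finishes day 10, plus 2-day gap → day 12). It runs from day 12 to 12 + 7 = day 19.
Job 5 cannot begin until job 3 (finishes day 19, plus 1-day gap → day 20). It runs from day 20 to 20 + 8 = day 28.

Working backward from the deadline:
To finish by day 56, job 8 (duration 8) must start no later than day 48.
Since job 8 (must start by day 48) depends on it, job 6 must finish by day 48. Backing off its 5-day duration gives a latest start of day 43.
Job 5 must finish before job 6 (must start by day 43, minus 1-day gap → day 42). With an 8-day duration, job 5 must start by 42 − 8 = day 34.
So job 5 can start as early as day 20 and as late as day 34, giving 34 − 20 = 14 days of slack.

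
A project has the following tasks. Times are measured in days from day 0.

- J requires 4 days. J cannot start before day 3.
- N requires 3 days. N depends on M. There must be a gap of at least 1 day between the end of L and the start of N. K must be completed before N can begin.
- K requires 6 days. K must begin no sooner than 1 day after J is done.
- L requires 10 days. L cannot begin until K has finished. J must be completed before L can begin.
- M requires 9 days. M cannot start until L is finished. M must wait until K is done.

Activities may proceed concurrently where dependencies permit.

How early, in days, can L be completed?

After its own release at day 3, J can start at day 3 and finishes at day 7.
After J (finishes day 7, plus 1-day gap → day 8), K can start at day 8 and finishes at day 14.
L needs all of K (finishes day 14); J (finishes day 7). That puts its earliest start at day 14; it finishes at 14 + 10 = day 24.

24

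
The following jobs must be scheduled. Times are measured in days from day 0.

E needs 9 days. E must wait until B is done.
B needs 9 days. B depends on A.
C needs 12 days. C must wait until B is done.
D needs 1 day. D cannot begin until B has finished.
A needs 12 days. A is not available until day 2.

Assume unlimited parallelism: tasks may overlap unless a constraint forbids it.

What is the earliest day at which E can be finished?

A cannot begin until its own release at day 2. It runs from day 2 to 2 + 12 = day 14.
B waits on A (finishes day 14), so it starts at day 14 and finishes at 14 + 9 = day 23.
E cannot begin until B (finishes day 23). It runs from day 23 to 23 + 9 = day 32.

32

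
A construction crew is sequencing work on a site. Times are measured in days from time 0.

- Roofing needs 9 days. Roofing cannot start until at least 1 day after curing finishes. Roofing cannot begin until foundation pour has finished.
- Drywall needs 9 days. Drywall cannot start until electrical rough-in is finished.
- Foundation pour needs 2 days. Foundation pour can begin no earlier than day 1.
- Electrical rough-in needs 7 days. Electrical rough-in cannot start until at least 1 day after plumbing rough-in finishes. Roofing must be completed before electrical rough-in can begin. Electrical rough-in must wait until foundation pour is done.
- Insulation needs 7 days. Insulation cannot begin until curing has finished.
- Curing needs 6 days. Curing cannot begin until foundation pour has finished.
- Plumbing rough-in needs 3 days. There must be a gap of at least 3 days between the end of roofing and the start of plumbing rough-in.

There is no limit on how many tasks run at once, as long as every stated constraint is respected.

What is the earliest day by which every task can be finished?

42

Foundation pour cannot begin until its own release at day 1. It runs from day 1 to 1 + 2 = day 3.
After foundation pour (finishes day 3), curing can start at day 3 and finishes at day 9.
After curing (finishes day 9), insulation can start at day 9 and finishes at day 16.
Roofing has to wait for curing (finishes day 9, plus 1-day gap → day 10); foundation pour (finishes day 3). The latest of these is day 10, so roofing runs day 10 to 10 + 9 = day 19.
Plumbing rough-in cannot begin until roofing (finishes day 19, plus 3-day gap → day 22). It runs from day 22 to 22 + 3 = day 25.
For electrical rough-in: plumbing rough-in (finishes day 25, plus 1-day gap → day 26); roofing (finishes day 19); foundation pour (finishes day 3). Taking the maximum gives a start of day 26, and it finishes at 26 + 7 = day 33.
Drywall cannot begin until electrical rough-in (finishes day 33). It runs from day 33 to 33 + 9 = day 42.
All tasks are finished once the last one completes. Finish times: Foundation pour at 3, Curing at 9, Roofing at 19, Plumbing rough-in at 25, Electrical rough-in at 33, Insulation at 16, Drywall at 42. The latest is day 42.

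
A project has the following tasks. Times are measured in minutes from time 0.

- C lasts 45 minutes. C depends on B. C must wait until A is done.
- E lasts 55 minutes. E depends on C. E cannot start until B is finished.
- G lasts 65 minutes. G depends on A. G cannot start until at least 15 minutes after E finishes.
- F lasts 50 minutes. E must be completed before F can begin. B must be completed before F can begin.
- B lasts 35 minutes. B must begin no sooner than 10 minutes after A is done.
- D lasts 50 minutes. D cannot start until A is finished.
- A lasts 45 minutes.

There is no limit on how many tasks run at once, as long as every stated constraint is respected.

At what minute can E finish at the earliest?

A has no prerequisites, so it starts at minute 0 and finishes at minute 45.
After A (finishes minute 45, plus 10-minute gap → minute 55), B can start at minute 55 and finishes at minute 90.
For C: B (finishes minute 90); A (finishes minute 45). Taking the maximum gives a start of minute 90, and it finishes at 90 + 45 = minute 135.
E has to wait for C (finishes minute 135); B (finishes minute 90). The latest of these is minute 135, so E runs minute 135 to 135 + 55 = minute 190.

190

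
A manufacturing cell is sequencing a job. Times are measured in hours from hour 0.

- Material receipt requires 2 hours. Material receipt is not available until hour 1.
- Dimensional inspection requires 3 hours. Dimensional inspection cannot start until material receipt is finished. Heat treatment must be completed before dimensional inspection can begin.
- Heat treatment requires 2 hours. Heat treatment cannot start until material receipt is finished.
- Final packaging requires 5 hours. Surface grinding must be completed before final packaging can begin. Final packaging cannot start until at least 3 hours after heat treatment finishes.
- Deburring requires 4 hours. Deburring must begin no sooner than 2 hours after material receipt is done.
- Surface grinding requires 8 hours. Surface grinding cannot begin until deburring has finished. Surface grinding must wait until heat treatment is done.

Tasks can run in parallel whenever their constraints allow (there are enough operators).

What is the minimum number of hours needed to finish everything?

Material receipt cannot begin until its own release at hour 1. It runs from hour 1 to 1 + 2 = hour 3.
Heat treatment waits on material receipt (finishes hour 3), so it starts at hour 3 and finishes at 3 + 2 = hour 5.
Dimensional inspection needs all of material receipt (finishes hour 3); heat treatment (finishes hour 5). That puts its earliest start at hour 5; it finishes at 5 + 3 = hour 8.
After material receipt (finishes hour 3, plus 2-hour gap → hour 5), deburring can start at hour 5 and finishes at hour 9.
Surface grinding cannot start until deburring (finishes hour 9); heat treatment (finishes hour 5). The controlling bound is hour 9, so surface grinding finishes at 9 + 8 = hour 17.
Final packaging cannot start until surface grinding (finishes hour 17); heat treatment (finishes hour 5, plus 3-hour gap → hour 8). The controlling bound is hour 17, so final packaging finishes at 17 + 5 = hour 22.
All tasks are finished once the last one completes. Finish times: Material receipt at 3, Deburring at 9, Heat treatment at 5, Surface grinding at 17, Dimensional inspection at 8, Final packaging at 22. The latest is hour 22.

22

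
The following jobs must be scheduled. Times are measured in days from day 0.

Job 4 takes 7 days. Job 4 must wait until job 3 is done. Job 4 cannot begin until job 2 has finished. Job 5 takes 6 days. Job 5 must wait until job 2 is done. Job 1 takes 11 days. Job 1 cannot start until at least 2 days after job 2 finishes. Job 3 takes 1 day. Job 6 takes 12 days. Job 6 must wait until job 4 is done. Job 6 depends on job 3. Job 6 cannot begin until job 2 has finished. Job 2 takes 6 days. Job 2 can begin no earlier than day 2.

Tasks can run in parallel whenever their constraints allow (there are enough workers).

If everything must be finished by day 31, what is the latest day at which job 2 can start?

6

To finish by day 31, job 1 (duration 11) must start no later than day 20.
Job 6 has no dependents, so it just needs to finish by day 31. Starting by 31 − 12 = day 19 achieves that.
Since job 6 (must start by day 19) depends on it, job 4 must finish by day 19. Backing off its 7-day duration gives a latest start of day 12.
To finish by day 31, job 5 (duration 6) must start no later than day 25.
Job 2 feeds job 1 (must start by day 20, minus 2-day gap → day 18); job 4 (must start by day 12); job 5 (must start by day 25); job 6 (must start by day 19). Taking the minimum, job 2 must finish by day 12 and start by 12 − 6 = day 6.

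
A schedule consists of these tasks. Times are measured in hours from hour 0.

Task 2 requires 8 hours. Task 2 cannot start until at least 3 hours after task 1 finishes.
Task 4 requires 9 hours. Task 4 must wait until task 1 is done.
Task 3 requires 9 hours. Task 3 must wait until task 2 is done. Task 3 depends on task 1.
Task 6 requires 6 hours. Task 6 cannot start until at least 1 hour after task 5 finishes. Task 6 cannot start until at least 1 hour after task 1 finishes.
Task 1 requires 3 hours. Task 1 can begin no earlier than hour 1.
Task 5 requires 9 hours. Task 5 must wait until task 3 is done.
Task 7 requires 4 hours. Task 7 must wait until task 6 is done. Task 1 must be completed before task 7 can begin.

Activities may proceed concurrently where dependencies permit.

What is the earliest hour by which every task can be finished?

Task 1 waits on its own release at hour 1, so it starts at hour 1 and finishes at 1 + 3 = hour 4.
Task 4 cannot begin until task 1 (finishes hour 4). It runs from hour 4 to 4 + 9 = hour 13.
Task 2 waits on task 1 (finishes hour 4, plus 3-hour gap → hour 7), so it starts at hour 7 and finishes at 7 + 8 = hour 15.
Task 3 cannot start until task 2 (finishes hour 15); task 1 (finishes hour 4). The controlling bound is hour 15, so task 3 finishes at 15 + 9 = hour 24.
Task 5 cannot begin until task 3 (finishes hour 24). It runs from hour 24 to 24 + 9 = hour 33.
For task 6: task 5 (finishes hour 33, plus 1-hour gap → hour 34); task 1 (finishes hour 4, plus 1-hour gap → hour 5). Taking the maximum gives a start of hour 34, and it finishes at 34 + 6 = hour 40.
Task 7 needs all of task 6 (finishes hour 40); task 1 (finishes hour 4). That puts its earliest start at hour 40; it finishes at 40 + 4 = hour 44.
All tasks are finished once the last one completes. Finish times: Task 1 at 4, Task 2 at 15, Task 3 at 24, Task 4 at 13, Task 5 at 33, Task 6 at 40, Task 7 at 44. The latest is hour 44.

44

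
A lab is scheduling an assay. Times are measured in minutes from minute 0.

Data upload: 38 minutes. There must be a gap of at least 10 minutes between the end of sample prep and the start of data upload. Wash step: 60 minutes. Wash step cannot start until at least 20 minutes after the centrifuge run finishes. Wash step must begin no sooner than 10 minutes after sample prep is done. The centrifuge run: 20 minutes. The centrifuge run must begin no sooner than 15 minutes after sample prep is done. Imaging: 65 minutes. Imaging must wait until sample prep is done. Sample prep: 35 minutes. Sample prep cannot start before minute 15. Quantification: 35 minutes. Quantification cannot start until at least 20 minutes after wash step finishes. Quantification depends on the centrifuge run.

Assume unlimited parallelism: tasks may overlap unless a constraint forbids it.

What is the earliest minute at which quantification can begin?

After its own release at minute 15, sample prep can start at minute 15 and finishes at minute 50.
The centrifuge run waits on sample prep (finishes minute 50, plus 15-minute gap → minute 65), so it starts at minute 65 and finishes at 65 + 20 = minute 85.
Wash step needs all of the centrifuge run (finishes minute 85, plus 20-minute gap → minute 105); sample prep (finishes minute 50, plus 10-minute gap → minute 60). That puts its earliest start at minute 105; it finishes at 105 + 60 = minute 165.
Quantification waits on wash step (finishes minute 165, plus 20-minute gap → minute 185); the centrifuge run (finishes minute 85). The latest of these is minute 185, which is the earliest quantification can start.

185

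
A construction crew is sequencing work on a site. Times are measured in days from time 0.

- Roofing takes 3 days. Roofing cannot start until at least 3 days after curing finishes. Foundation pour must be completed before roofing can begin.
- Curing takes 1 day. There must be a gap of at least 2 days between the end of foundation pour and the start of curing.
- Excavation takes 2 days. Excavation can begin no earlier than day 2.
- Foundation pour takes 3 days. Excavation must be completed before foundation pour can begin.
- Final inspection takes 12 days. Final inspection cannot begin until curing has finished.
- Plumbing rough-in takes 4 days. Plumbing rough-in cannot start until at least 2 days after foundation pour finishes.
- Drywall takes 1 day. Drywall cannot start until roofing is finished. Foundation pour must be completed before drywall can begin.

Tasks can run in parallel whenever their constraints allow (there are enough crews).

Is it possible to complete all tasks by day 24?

Yes

Excavation waits on its own release at day 2, so it starts at day 2 and finishes at 2 + 2 = day 4.
Foundation pour cannot begin until excavation (finishes day 4). It runs from day 4 to 4 + 3 = day 7.
Plumbing rough-in cannot begin until foundation pour (finishes day 7, plus 2-day gap → day 9). It runs from day 9 to 9 + 4 = day 13.
Curing waits on foundation pour (finishes day 7, plus 2-day gap → day 9), so it starts at day 9 and finishes at 9 + 1 = day 10.
Final inspection cannot begin until curing (finishes day 10). It runs from day 10 to 10 + 12 = day 22.
For roofing: curing (finishes day 10, plus 3-day gap → day 13); foundation pour (finishes day 7). Taking the maximum gives a start of day 13, and it finishes at 13 + 3 = day 16.
Drywall has to wait for roofing (finishes day 16); foundation pour (finishes day 7). The latest of these is day 16, so drywall runs day 16 to 16 + 1 = day 17.
Every task is finished by day 22, which is no later than the deadline of 24, so the schedule is feasible.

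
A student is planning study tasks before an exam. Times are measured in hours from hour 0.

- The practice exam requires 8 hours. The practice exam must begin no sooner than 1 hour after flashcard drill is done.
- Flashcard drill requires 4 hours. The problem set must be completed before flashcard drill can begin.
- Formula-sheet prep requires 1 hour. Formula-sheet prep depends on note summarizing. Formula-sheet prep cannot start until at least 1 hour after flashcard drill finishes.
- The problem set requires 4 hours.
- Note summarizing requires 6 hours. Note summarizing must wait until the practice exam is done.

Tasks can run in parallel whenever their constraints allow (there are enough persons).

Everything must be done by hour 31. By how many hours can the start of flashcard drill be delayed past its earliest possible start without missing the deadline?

The problem set can start immediately at hour 0; it finishes at hour 4.
Flashcard drill cannot begin until the problem set (finishes hour 4). It runs from hour 4 to 4 + 4 = hour 8.

Working backward from the deadline:
Formula-sheet prep must finish by hour 31; it takes 1 hour, so it must start by 31 − 1 = hour 30.
Note summarizing has to be done before formula-sheet prep (must start by hour 30). That means finishing by hour 30, i.e. starting by 30 − 6 = hour 24.
The practice exam must finish before note summarizing (must start by hour 24). With an 8-hour duration, the practice exam must start by 24 − 8 = hour 16.
Flashcard drill has several dependents: the practice exam (must start by hour 16, minus 1-hour gap → hour 15); formula-sheet prep (must start by hour 30, minus 1-hour gap → hour 29). The earliest of those limits is hour 15, so flashcard drill must start by 15 − 4 = hour 11.
So flashcard drill can start as early as hour 4 and as late as hour 11, giving 11 − 4 = 7 hours of slack.

7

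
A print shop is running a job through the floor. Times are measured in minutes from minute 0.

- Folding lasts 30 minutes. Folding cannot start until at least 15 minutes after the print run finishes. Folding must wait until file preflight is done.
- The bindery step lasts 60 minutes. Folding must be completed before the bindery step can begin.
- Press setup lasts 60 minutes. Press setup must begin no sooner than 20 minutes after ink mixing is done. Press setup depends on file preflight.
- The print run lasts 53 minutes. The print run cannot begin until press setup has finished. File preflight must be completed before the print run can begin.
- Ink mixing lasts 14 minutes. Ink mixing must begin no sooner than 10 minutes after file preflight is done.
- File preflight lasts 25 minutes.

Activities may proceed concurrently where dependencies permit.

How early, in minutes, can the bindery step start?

227

Nothing blocks file preflight, so it runs from minute 0 to minute 25.
After file preflight (finishes minute 25, plus 10-minute gap → minute 35), ink mixing can start at minute 35 and finishes at minute 49.
Press setup cannot start until ink mixing (finishes minute 49, plus 20-minute gap → minute 69); file preflight (finishes minute 25). The controlling bound is minute 69, so press setup finishes at 69 + 60 = minute 129.
For the print run: press setup (finishes minute 129); file preflight (finishes minute 25). Taking the maximum gives a start of minute 129, and it finishes at 129 + 53 = minute 182.
Folding has to wait for the print run (finishes minute 182, plus 15-minute gap → minute 197); file preflight (finishes minute 25). The latest of these is minute 197, so folding runs minute 197 to 197 + 30 = minute 227.
The bindery step waits on folding (finishes minute 227), so the earliest it can start is minute 227.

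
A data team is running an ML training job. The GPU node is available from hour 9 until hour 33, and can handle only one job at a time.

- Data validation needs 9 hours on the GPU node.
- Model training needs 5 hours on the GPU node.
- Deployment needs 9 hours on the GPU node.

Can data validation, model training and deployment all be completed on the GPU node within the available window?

The GPU node window is 33 − 9 = 24 hours.
Running back to back, the jobs need 9 + 5 + 9 = 23 hours on the GPU node.
Since 23 ≤ 24, they fit within the window.

Yes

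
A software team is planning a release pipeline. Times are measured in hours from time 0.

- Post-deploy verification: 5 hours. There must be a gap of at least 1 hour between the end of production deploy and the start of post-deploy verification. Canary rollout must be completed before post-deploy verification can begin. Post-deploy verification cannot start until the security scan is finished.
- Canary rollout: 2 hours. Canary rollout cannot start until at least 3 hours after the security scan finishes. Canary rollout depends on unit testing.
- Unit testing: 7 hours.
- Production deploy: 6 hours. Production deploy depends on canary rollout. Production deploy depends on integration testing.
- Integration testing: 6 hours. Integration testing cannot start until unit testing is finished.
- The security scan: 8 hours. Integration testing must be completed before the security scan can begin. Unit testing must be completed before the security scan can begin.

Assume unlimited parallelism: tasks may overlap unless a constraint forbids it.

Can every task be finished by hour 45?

Yes

Nothing blocks unit testing, so it runs from hour 0 to hour 7.
Integration testing cannot begin until unit testing (finishes hour 7). It runs from hour 7 to 7 + 6 = hour 13.
The security scan has to wait for integration testing (finishes hour 13); unit testing (finishes hour 7). The latest of these is hour 13, so the security scan runs hour 13 to 13 + 8 = hour 21.
Canary rollout needs all of the security scan (finishes hour 21, plus 3-hour gap → hour 24); unit testing (finishes hour 7). That puts its earliest start at hour 24; it finishes at 24 + 2 = hour 26.
Production deploy cannot start until canary rollout (finishes hour 26); integration testing (finishes hour 13). The controlling bound is hour 26, so production deploy finishes at 26 + 6 = hour 32.
Post-deploy verification has to wait for production deploy (finishes hour 32, plus 1-hour gap → hour 33); canary rollout (finishes hour 26); the security scan (finishes hour 21). The latest of these is hour 33, so post-deploy verification runs hour 33 to 33 + 5 = hour 38.
Every task is finished by hour 38, which is no later than the deadline of 45, so the schedule is feasible.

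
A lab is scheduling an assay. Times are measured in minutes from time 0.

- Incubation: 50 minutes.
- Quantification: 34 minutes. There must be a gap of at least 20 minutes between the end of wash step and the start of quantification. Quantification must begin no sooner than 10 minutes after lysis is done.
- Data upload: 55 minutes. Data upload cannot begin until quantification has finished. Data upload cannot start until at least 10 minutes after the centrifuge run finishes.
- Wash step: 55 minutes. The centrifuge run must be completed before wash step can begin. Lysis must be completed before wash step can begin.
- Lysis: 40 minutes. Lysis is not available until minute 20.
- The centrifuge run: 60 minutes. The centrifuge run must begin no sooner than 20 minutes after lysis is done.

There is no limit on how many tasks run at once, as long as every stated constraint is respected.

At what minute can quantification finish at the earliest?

249

Lysis waits on its own release at minute 20, so it starts at minute 20 and finishes at 20 + 40 = minute 60.
The centrifuge run waits on lysis (finishes minute 60, plus 20-minute gap → minute 80), so it starts at minute 80 and finishes at 80 + 60 = minute 140.
Wash step has to wait for the centrifuge run (finishes minute 140); lysis (finishes minute 60). The latest of these is minute 140, so wash step runs minute 140 to 140 + 55 = minute 195.
For quantification: wash step (finishes minute 195, plus 20-minute gap → minute 215); lysis (finishes minute 60, plus 10-minute gap → minute 70). Taking the maximum gives a start of minute 215, and it finishes at 215 + 34 = minute 249.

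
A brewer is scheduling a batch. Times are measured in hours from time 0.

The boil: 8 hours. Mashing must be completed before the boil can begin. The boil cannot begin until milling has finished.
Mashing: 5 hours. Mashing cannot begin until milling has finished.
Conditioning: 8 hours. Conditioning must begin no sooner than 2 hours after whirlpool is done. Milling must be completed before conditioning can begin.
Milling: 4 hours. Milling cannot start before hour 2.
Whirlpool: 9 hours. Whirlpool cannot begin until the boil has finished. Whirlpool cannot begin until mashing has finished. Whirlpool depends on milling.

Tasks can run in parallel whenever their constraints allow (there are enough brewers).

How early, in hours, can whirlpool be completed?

Milling waits on its own release at hour 2, so it starts at hour 2 and finishes at 2 + 4 = hour 6.
Mashing cannot begin until milling (finishes hour 6). It runs from hour 6 to 6 + 5 = hour 11.
The boil needs all of mashing (finishes hour 11); milling (finishes hour 6). That puts its earliest start at hour 11; it finishes at 11 + 8 = hour 19.
Whirlpool has to wait for the boil (finishes hour 19); mashing (finishes hour 11); milling (finishes hour 6). The latest of these is hour 19, so whirlpool runs hour 19 to 19 + 9 = hour 28.

28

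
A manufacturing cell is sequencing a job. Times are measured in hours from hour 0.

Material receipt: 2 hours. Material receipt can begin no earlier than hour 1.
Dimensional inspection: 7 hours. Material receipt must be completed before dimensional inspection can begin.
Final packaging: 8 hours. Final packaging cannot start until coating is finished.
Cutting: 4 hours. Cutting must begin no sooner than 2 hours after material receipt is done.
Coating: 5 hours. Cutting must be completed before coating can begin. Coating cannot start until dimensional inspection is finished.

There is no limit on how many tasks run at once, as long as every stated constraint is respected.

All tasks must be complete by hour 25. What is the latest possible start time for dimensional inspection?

Final packaging has no dependents, so it just needs to finish by hour 25. Starting by 25 − 8 = hour 17 achieves that.
Coating must finish before final packaging (must start by hour 17). With a 5-hour duration, coating must start by 17 − 5 = hour 12.
Dimensional inspection feeds into coating (must start by hour 12); so dimensional inspection must finish by hour 12 and therefore start by hour 5.

5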